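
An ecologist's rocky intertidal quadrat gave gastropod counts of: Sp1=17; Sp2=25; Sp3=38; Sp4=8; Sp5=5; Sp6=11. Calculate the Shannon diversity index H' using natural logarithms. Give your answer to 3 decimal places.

Total N = 17+25+38+8+5+11 = 104, so the proportions are 0.16346, 0.24038, 0.36538, 0.07692, 0.04808, 0.10577 (working shown to 5 dp, full precision carried).
Each pᵢ ln pᵢ term: 0.16346×(-1.81118)=-0.29606, 0.24038×(-1.42552)=-0.34267, 0.36538×(-1.00680)=-0.36787, 0.07692×(-2.56495)=-0.19730, 0.04808×(-3.03495)=-0.14591, 0.10577×(-2.24650)=-0.23761.
Sum = -1.58743, so H' = 1.587.

1.587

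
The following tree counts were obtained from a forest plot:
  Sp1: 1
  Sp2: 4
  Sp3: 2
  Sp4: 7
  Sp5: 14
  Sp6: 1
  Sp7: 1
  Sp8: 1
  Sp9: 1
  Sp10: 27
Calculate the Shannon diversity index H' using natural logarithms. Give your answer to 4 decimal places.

Total N = 1+4+2+7+14+1+1+1+1+27 = 59, so the proportions are 0.016949, 0.067797, 0.033898, 0.118644, 0.237288, 0.016949, 0.016949, 0.016949, 0.016949, 0.457627 (working shown to 6 dp, full precision carried).
Each pᵢ ln pᵢ term: 0.016949×(-4.077537)=-0.069111, 0.067797×(-2.691243)=-0.182457, 0.033898×(-3.384390)=-0.114725, 0.118644×(-2.131627)=-0.252905, 0.237288×(-1.438480)=-0.341334, 0.016949×(-4.077537)=-0.069111, 0.016949×(-4.077537)=-0.069111, 0.016949×(-4.077537)=-0.069111, 0.016949×(-4.077537)=-0.069111, 0.457627×(-0.781701)=-0.357727.
Sum = -1.594703, so H' = 1.5947.

1.5947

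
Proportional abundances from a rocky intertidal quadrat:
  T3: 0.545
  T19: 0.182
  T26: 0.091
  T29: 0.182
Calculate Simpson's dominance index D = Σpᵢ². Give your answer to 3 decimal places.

0.372

D = 0.545² + 0.182² + 0.091² + 0.182² = 0.29703 + 0.03312 + 0.00828 + 0.03312 = 0.37155 (working shown to 5 dp, full precision carried).
To 3 decimal places, D = 0.372.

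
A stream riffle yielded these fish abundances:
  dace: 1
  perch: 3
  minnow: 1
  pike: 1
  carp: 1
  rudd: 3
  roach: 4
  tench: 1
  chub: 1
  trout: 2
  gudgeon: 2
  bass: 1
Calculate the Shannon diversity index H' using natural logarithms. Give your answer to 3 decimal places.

2.335

Total N = 1+3+1+1+1+3+4+1+1+2+2+1 = 21, so the proportions are 0.04762, 0.14286, 0.04762, 0.04762, 0.04762, 0.14286, 0.19048, 0.04762, 0.04762, 0.09524, 0.09524, 0.04762 (working shown to 5 dp, full precision carried).
Each pᵢ ln pᵢ term: 0.04762×(-3.04452)=-0.14498, 0.14286×(-1.94591)=-0.27799, 0.04762×(-3.04452)=-0.14498, 0.04762×(-3.04452)=-0.14498, 0.04762×(-3.04452)=-0.14498, 0.14286×(-1.94591)=-0.27799, 0.19048×(-1.65823)=-0.31585, 0.04762×(-3.04452)=-0.14498, 0.04762×(-3.04452)=-0.14498, 0.09524×(-2.35138)=-0.22394, 0.09524×(-2.35138)=-0.22394, 0.04762×(-3.04452)=-0.14498.
Sum = -2.33455, so H' = 2.335.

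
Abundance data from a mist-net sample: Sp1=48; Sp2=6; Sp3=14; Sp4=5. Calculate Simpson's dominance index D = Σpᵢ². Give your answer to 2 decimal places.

Total N = 48+6+14+5 = 73, so the proportions are 0.6575, 0.0822, 0.1918, 0.0685 (working shown to 4 dp, full precision carried).
D = 0.6575² + 0.0822² + 0.1918² + 0.0685² = 0.4324 + 0.0068 + 0.0368 + 0.0047 = 0.4806.
To 2 decimal places, D = 0.48.

0.48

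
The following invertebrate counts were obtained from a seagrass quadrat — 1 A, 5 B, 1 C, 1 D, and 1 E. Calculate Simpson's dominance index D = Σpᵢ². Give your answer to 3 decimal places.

0.358

Total N = 1+5+1+1+1 = 9, so the proportions are 0.11111, 0.55556, 0.11111, 0.11111, 0.11111 (working shown to 5 dp, full precision carried).
D = 0.11111² + 0.55556² + 0.11111² + 0.11111² + 0.11111² = 0.01235 + 0.30864 + 0.01235 + 0.01235 + 0.01235 = 0.35802.
To 3 decimal places, D = 0.358.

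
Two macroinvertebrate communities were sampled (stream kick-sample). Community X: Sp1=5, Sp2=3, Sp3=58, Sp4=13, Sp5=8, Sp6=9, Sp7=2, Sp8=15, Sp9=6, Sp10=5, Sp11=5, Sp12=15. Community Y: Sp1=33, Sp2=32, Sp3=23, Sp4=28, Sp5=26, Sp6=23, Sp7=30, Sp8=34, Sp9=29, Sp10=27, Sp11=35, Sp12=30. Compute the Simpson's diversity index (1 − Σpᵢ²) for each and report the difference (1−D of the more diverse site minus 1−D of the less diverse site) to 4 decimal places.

Community X: N=144, proportions 0.034722, 0.020833, 0.402778, 0.090278, 0.055556, 0.0625, 0.013889, 0.104167, 0.041667, 0.034722, 0.034722, 0.104167, giving 1−D = 0.794946 (working shown to 6 dp, full precision carried).
Community Y: N=350, proportions 0.094286, 0.091429, 0.065714, 0.08, 0.074286, 0.065714, 0.085714, 0.097143, 0.082857, 0.077143, 0.1, 0.085714, giving 1−D = 0.915249.
Difference = |0.794946 − 0.915249| = 0.120303, i.e. 0.1203 to 4 decimal places.

0.1203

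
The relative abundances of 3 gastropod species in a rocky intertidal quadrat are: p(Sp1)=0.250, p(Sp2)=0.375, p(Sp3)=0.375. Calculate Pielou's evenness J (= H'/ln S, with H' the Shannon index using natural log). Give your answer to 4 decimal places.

0.9851

H' = −Σ pᵢ ln pᵢ = −((-0.346574) + (-0.367811) + (-0.367811)) = 1.082196 (working shown to 6 dp, full precision carried).
With S = 3 species, ln S = 1.098612, so J = 1.082196/1.098612 = 0.985057, i.e. 0.9851 to 4 decimal places.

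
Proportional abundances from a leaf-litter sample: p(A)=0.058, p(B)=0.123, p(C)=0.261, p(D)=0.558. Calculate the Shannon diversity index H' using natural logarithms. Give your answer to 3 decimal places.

1.099

Each pᵢ ln pᵢ term (working shown to 5 dp, full precision carried): 0.058×(-2.84731)=-0.16514, 0.123×(-2.09557)=-0.25776, 0.261×(-1.34323)=-0.35058, 0.558×(-0.58340)=-0.32554.
Sum = -1.09902, so H' = 1.099.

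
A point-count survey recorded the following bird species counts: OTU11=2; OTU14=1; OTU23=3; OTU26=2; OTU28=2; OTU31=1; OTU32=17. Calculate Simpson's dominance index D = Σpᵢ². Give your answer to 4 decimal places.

0.3980

Total N = 2+1+3+2+2+1+17 = 28, so the proportions are 0.071429, 0.035714, 0.107143, 0.071429, 0.071429, 0.035714, 0.607143 (working shown to 6 dp, full precision carried).
D = 0.071429² + 0.035714² + 0.107143² + 0.071429² + 0.071429² + 0.035714² + 0.607143² = 0.005102 + 0.001276 + 0.011480 + 0.005102 + 0.005102 + 0.001276 + 0.368622 = 0.397959.
To 4 decimal places, D = 0.3980.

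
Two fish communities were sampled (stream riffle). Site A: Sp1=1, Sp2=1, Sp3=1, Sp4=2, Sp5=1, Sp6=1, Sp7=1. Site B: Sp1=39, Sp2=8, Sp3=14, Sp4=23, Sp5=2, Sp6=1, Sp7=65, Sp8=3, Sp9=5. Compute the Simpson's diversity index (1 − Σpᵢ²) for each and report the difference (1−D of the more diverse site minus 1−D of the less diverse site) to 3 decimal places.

0.101

Site A: N=8, proportions 0.125, 0.125, 0.125, 0.25, 0.125, 0.125, 0.125, giving 1−D = 0.84375 (working shown to 5 dp, full precision carried).
Site B: N=160, proportions 0.24375, 0.05, 0.0875, 0.14375, 0.0125, 0.00625, 0.40625, 0.01875, 0.03125, giving 1−D = 0.74320.
Difference = |0.84375 − 0.74320| = 0.10055, i.e. 0.101 to 3 decimal places.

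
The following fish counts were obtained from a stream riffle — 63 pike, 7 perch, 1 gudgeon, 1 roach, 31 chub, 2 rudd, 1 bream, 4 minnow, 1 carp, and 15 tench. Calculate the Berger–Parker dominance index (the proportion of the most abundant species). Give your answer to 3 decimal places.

0.500

Total N = 63+7+1+1+31+2+1+4+1+15 = 126, so the proportions are 0.5, 0.05556, 0.00794, 0.00794, 0.24603, 0.01587, 0.00794, 0.03175, 0.00794, 0.11905 (working shown to 5 dp, full precision carried).
The largest proportion is 0.5, i.e. d = 0.500 to 3 decimal places.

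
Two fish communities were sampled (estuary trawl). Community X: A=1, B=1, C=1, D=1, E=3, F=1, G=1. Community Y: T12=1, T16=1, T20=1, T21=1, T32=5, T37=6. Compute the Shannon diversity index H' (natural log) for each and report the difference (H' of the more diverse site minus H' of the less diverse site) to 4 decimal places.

Community X: N=9, proportions 0.111111, 0.111111, 0.111111, 0.111111, 0.333333, 0.111111, 0.111111, giving H' = 1.831020 (working shown to 6 dp, full precision carried).
Community Y: N=15, proportions 0.066667, 0.066667, 0.066667, 0.066667, 0.333333, 0.4, giving H' = 1.454867.
Difference = |1.831020 − 1.454867| = 0.376153, i.e. 0.3762 to 4 decimal places.

0.3762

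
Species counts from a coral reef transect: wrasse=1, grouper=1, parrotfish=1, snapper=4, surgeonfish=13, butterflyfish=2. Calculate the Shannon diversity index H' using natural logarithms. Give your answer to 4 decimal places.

1.2603

Total N = 1+1+1+4+13+2 = 22, so the proportions are 0.045455, 0.045455, 0.045455, 0.181818, 0.590909, 0.090909 (working shown to 6 dp, full precision carried).
Each pᵢ ln pᵢ term: 0.045455×(-3.091042)=-0.140502, 0.045455×(-3.091042)=-0.140502, 0.045455×(-3.091042)=-0.140502, 0.181818×(-1.704748)=-0.309954, 0.590909×(-0.526093)=-0.310873, 0.090909×(-2.397895)=-0.217990.
Sum = -1.260324, so H' = 1.2603.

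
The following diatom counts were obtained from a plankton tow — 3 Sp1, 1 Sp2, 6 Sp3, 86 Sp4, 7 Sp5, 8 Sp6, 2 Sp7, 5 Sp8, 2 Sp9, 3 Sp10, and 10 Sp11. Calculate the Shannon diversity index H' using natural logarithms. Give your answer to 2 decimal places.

1.40

Total N = 3+1+6+86+7+8+2+5+2+3+10 = 133, so the proportions are 0.0226, 0.0075, 0.0451, 0.6466, 0.0526, 0.0602, 0.015, 0.0376, 0.015, 0.0226, 0.0752 (working shown to 4 dp, full precision carried).
Each pᵢ ln pᵢ term: 0.0226×(-3.7917)=-0.0855, 0.0075×(-4.8903)=-0.0368, 0.0451×(-3.0986)=-0.1398, 0.6466×(-0.4360)=-0.2819, 0.0526×(-2.9444)=-0.1550, 0.0602×(-2.8109)=-0.1691, 0.015×(-4.1972)=-0.0631, 0.0376×(-3.2809)=-0.1233, 0.015×(-4.1972)=-0.0631, 0.0226×(-3.7917)=-0.0855, 0.0752×(-2.5878)=-0.1946.
Sum = -1.3977, so H' = 1.40.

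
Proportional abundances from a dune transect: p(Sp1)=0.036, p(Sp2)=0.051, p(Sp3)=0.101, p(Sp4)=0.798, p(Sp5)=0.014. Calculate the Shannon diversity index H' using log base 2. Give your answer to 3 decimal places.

Each pᵢ log₂ pᵢ term (working shown to 5 dp, full precision carried): 0.036×(-4.79586)=-0.17265, 0.051×(-4.29336)=-0.21896, 0.101×(-3.30757)=-0.33406, 0.798×(-0.32554)=-0.25978, 0.014×(-6.15843)=-0.08622.
Sum = -1.07168, so H' = 1.072.

1.072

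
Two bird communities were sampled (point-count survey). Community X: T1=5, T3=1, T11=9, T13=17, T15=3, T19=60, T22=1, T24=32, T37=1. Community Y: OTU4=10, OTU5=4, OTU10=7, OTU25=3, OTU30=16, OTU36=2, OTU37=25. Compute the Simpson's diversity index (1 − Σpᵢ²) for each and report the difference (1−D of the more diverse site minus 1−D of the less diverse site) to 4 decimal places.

0.0664

Community X: N=129, proportions 0.03876, 0.007752, 0.069767, 0.131783, 0.023256, 0.465116, 0.007752, 0.248062, 0.007752, giving 1−D = 0.697674 (working shown to 6 dp, full precision carried).
Community Y: N=67, proportions 0.149254, 0.059701, 0.104478, 0.044776, 0.238806, 0.029851, 0.373134, giving 1−D = 0.764090.
Difference = |0.697674 − 0.764090| = 0.066416, i.e. 0.0664 to 4 decimal places.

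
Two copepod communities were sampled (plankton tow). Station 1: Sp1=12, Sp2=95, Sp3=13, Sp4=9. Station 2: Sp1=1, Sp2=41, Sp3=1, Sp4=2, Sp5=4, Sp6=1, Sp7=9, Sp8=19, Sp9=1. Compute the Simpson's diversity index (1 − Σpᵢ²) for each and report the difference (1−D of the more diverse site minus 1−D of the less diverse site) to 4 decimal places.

Station 1: N=129, proportions 0.0930233, 0.7364341, 0.1007752, 0.0697674, giving 1−D = 0.4339883 (working shown to 7 dp, full precision carried).
Station 2: N=79, proportions 0.0126582, 0.5189873, 0.0126582, 0.0253165, 0.0506329, 0.0126582, 0.1139241, 0.2405063, 0.0126582, giving 1−D = 0.6559846.
Difference = |0.4339883 − 0.6559846| = 0.2219963, i.e. 0.2220 to 4 decimal places.

0.2220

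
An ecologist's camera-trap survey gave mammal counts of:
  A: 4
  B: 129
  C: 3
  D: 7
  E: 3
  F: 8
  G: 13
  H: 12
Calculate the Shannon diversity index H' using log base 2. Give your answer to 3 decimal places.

1.580

Total N = 4+129+3+7+3+8+13+12 = 179, so the proportions are 0.02235, 0.72067, 0.01676, 0.03911, 0.01676, 0.04469, 0.07263, 0.06704 (working shown to 5 dp, full precision carried).
Each pᵢ log₂ pᵢ term: 0.02235×(-5.48382)=-0.12254, 0.72067×(-0.47259)=-0.34058, 0.01676×(-5.89885)=-0.09886, 0.03911×(-4.67646)=-0.18288, 0.01676×(-5.89885)=-0.09886, 0.04469×(-4.48382)=-0.20039, 0.07263×(-3.78338)=-0.27477, 0.06704×(-3.89885)=-0.26138.
Sum = -1.58027, so H' = 1.580.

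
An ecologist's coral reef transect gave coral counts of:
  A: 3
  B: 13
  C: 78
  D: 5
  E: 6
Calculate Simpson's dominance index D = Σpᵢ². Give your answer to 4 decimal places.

0.5735

Total N = 3+13+78+5+6 = 105, so the proportions are 0.028571, 0.12381, 0.742857, 0.047619, 0.057143 (working shown to 6 dp, full precision carried).
D = 0.028571² + 0.12381² + 0.742857² + 0.047619² + 0.057143² = 0.000816 + 0.015329 + 0.551837 + 0.002268 + 0.003265 = 0.573515.
To 4 decimal places, D = 0.5735.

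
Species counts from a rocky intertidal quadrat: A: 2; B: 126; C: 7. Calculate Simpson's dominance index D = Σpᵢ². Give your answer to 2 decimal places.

Total N = 2+126+7 = 135, so the proportions are 0.0148, 0.9333, 0.0519 (working shown to 4 dp, full precision carried).
D = 0.0148² + 0.9333² + 0.0519² = 0.0002 + 0.8711 + 0.0027 = 0.8740.
To 2 decimal places, D = 0.87.

0.87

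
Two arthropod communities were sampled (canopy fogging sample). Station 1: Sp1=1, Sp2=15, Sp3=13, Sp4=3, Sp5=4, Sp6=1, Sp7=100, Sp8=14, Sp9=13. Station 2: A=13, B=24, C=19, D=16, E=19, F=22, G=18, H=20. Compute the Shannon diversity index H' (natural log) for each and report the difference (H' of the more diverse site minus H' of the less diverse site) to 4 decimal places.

Station 1: N=164, proportions 0.006098, 0.091463, 0.079268, 0.018293, 0.02439, 0.006098, 0.609756, 0.085366, 0.079268, giving H' = 1.358316 (working shown to 6 dp, full precision carried).
Station 2: N=151, proportions 0.086093, 0.15894, 0.125828, 0.10596, 0.125828, 0.145695, 0.119205, 0.13245, giving H' = 2.064882.
Difference = |1.358316 − 2.064882| = 0.706566, i.e. 0.7066 to 4 decimal places.

0.7066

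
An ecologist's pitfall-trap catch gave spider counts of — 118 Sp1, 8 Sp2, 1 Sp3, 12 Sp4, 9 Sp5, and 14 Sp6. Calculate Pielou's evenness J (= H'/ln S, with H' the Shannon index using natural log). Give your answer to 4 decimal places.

0.5446

Total N = 118+8+1+12+9+14 = 162, so the proportions are 0.728395, 0.049383, 0.006173, 0.074074, 0.055556, 0.08642 (working shown to 6 dp, full precision carried).
H' = −Σ pᵢ ln pᵢ = −((-0.230837) + (-0.148551) + (-0.031405) + (-0.192792) + (-0.160576) + (-0.211602)) = 0.975763.
With S = 6 species, ln S = 1.791759, so J = 0.975763/1.791759 = 0.544584, i.e. 0.5446 to 4 decimal places.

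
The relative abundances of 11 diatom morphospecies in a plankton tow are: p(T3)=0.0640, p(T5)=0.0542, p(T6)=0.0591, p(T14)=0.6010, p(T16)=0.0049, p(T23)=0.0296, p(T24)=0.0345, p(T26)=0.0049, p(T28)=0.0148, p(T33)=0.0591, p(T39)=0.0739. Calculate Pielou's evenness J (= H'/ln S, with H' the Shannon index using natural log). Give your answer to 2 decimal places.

H' = −Σ pᵢ ln pᵢ = −((-0.1759) + (-0.1580) + (-0.1672) + (-0.3060) + (-0.0261) + (-0.1042) + (-0.1162) + (-0.0261) + (-0.0624) + (-0.1672) + (-0.1925)) = 1.5016 (working shown to 4 dp, full precision carried).
With S = 11 species, ln S = 2.3979, so J = 1.5016/2.3979 = 0.6262, i.e. 0.63 to 2 decimal places.

0.63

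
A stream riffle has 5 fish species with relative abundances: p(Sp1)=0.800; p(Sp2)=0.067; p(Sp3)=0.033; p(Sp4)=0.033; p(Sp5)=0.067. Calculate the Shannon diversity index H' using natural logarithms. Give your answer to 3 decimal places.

Each pᵢ ln pᵢ term (working shown to 5 dp, full precision carried): 0.8×(-0.22314)=-0.17851, 0.067×(-2.70306)=-0.18111, 0.033×(-3.41125)=-0.11257, 0.033×(-3.41125)=-0.11257, 0.067×(-2.70306)=-0.18111.
Sum = -0.76587, so H' = 0.766.

0.766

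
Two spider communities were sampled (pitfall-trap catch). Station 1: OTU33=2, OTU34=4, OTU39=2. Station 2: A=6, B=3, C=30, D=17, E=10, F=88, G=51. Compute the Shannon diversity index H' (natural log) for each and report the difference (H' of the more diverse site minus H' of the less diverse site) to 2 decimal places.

0.47

Station 1: N=8, proportions 0.25, 0.5, 0.25, giving H' = 1.0397 (working shown to 4 dp, full precision carried).
Station 2: N=205, proportions 0.0293, 0.0146, 0.1463, 0.0829, 0.0488, 0.4293, 0.2488, giving H' = 1.5093.
Difference = |1.0397 − 1.5093| = 0.4696, i.e. 0.47 to 2 decimal places.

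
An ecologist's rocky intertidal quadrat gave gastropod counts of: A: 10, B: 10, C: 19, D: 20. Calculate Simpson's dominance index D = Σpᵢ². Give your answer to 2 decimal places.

0.28

Total N = 10+10+19+20 = 59, so the proportions are 0.1695, 0.1695, 0.322, 0.339 (working shown to 4 dp, full precision carried).
D = 0.1695² + 0.1695² + 0.322² + 0.339² = 0.0287 + 0.0287 + 0.1037 + 0.1149 = 0.2761.
To 2 decimal places, D = 0.28.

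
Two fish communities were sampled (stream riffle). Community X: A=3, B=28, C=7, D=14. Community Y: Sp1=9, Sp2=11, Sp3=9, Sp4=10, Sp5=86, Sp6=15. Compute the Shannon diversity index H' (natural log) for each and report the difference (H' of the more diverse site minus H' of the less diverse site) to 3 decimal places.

0.159

Community X: N=52, proportions 0.0576923, 0.5384615, 0.1346154, 0.2692308, giving H' = 1.1211334 (working shown to 7 dp, full precision carried).
Community Y: N=140, proportions 0.0642857, 0.0785714, 0.0642857, 0.0714286, 0.6142857, 0.1071429, giving H' = 1.2798756.
Difference = |1.1211334 − 1.2798756| = 0.1587422, i.e. 0.159 to 3 decimal places.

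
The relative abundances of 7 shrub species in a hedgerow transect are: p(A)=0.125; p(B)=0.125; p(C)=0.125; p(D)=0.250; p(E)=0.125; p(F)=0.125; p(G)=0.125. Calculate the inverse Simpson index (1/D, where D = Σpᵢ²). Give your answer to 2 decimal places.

6.40

D = 0.125² + 0.125² + 0.125² + 0.25² + 0.125² + 0.125² + 0.125² = 0.015625 + 0.015625 + 0.015625 + 0.062500 + 0.015625 + 0.015625 + 0.015625 = 0.156250 (working shown to 6 dp, full precision carried).
So 1/D = 6.4000, i.e. 6.40 to 2 decimal places.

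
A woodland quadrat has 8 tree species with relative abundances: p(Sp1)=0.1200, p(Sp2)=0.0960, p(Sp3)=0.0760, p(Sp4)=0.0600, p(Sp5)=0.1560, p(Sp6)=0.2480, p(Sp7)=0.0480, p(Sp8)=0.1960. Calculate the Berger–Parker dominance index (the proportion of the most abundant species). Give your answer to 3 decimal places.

0.248

The largest proportion is 0.248, i.e. d = 0.248 to 3 decimal places.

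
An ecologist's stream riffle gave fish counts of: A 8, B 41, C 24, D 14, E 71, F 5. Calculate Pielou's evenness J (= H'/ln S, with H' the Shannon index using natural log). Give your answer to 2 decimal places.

0.81

Total N = 8+41+24+14+71+5 = 163, so the proportions are 0.0491, 0.2515, 0.1472, 0.0859, 0.4356, 0.0307 (working shown to 4 dp, full precision carried).
H' = −Σ pᵢ ln pᵢ = −((-0.1479) + (-0.3472) + (-0.2821) + (-0.2108) + (-0.3620) + (-0.1069)) = 1.4569.
With S = 6 species, ln S = 1.7918, so J = 1.4569/1.7918 = 0.8131, i.e. 0.81 to 2 decimal places.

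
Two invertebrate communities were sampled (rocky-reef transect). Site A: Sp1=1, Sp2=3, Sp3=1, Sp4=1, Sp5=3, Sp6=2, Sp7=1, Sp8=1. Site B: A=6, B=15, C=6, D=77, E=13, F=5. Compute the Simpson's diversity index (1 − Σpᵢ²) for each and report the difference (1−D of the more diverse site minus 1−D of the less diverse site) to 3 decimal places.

0.272

Site A: N=13, proportions 0.07692308, 0.23076923, 0.07692308, 0.07692308, 0.23076923, 0.15384615, 0.07692308, 0.07692308, giving 1−D = 0.84023669 (working shown to 8 dp, full precision carried).
Site B: N=122, proportions 0.04918033, 0.12295082, 0.04918033, 0.63114754, 0.10655738, 0.04098361, giving 1−D = 0.56866434.
Difference = |0.84023669 − 0.56866434| = 0.27157235, i.e. 0.272 to 3 decimal places.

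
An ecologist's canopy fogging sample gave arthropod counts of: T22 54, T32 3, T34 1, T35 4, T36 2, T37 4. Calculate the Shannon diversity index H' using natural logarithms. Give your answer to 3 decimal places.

Total N = 54+3+1+4+2+4 = 68, so the proportions are 0.79412, 0.04412, 0.01471, 0.05882, 0.02941, 0.05882 (working shown to 5 dp, full precision carried).
Each pᵢ ln pᵢ term: 0.79412×(-0.23052)=-0.18306, 0.04412×(-3.12090)=-0.13769, 0.01471×(-4.21951)=-0.06205, 0.05882×(-2.83321)=-0.16666, 0.02941×(-3.52636)=-0.10372, 0.05882×(-2.83321)=-0.16666.
Sum = -0.81984, so H' = 0.820.

0.820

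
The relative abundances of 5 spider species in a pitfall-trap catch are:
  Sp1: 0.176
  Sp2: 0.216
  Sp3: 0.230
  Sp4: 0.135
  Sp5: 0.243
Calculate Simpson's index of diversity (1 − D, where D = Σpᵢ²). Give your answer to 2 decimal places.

0.79

D = 0.176² + 0.216² + 0.23² + 0.135² + 0.243² = 0.0310 + 0.0467 + 0.0529 + 0.0182 + 0.0590 = 0.2078 (working shown to 4 dp, full precision carried).
So 1 − D = 0.7922, i.e. 0.79 to 2 decimal places.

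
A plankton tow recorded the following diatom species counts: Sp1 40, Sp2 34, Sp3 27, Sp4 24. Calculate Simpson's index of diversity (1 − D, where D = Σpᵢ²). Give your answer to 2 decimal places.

0.74

Total N = 40+34+27+24 = 125, so the proportions are 0.32, 0.272, 0.216, 0.192 (working shown to 4 dp, full precision carried).
D = 0.32² + 0.272² + 0.216² + 0.192² = 0.1024 + 0.0740 + 0.0467 + 0.0369 = 0.2599.
So 1 − D = 0.7401, i.e. 0.74 to 2 decimal places.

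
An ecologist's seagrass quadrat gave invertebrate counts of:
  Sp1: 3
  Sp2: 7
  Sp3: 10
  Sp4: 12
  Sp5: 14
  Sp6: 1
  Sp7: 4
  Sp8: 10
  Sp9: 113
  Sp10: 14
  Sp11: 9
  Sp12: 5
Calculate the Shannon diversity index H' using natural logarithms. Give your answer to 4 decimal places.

1.6734

Total N = 3+7+10+12+14+1+4+10+113+14+9+5 = 202, so the proportions are 0.014851, 0.034653, 0.049505, 0.059406, 0.069307, 0.00495, 0.019802, 0.049505, 0.559406, 0.069307, 0.044554, 0.024752 (working shown to 6 dp, full precision carried).
Each pᵢ ln pᵢ term: 0.014851×(-4.209655)=-0.062520, 0.034653×(-3.362358)=-0.116517, 0.049505×(-3.005683)=-0.148796, 0.059406×(-2.823361)=-0.167724, 0.069307×(-2.669210)=-0.184995, 0.00495×(-5.308268)=-0.026279, 0.019802×(-3.921973)=-0.077663, 0.049505×(-3.005683)=-0.148796, 0.559406×(-0.580880)=-0.324948, 0.069307×(-2.669210)=-0.184995, 0.044554×(-3.111043)=-0.138611, 0.024752×(-3.698830)=-0.091555.
Sum = -1.673398, so H' = 1.6734.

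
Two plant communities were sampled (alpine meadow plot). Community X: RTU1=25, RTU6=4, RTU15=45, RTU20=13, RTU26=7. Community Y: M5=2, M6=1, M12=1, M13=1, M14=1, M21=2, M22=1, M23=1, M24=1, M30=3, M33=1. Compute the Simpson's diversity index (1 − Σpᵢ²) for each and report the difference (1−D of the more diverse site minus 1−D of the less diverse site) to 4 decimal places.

Community X: N=94, proportions 0.265957, 0.042553, 0.478723, 0.138298, 0.074468, giving 1−D = 0.673608 (working shown to 6 dp, full precision carried).
Community Y: N=15, proportions 0.133333, 0.066667, 0.066667, 0.066667, 0.066667, 0.133333, 0.066667, 0.066667, 0.066667, 0.2, 0.066667, giving 1−D = 0.888889.
Difference = |0.673608 − 0.888889| = 0.215281, i.e. 0.2153 to 4 decimal places.

0.2153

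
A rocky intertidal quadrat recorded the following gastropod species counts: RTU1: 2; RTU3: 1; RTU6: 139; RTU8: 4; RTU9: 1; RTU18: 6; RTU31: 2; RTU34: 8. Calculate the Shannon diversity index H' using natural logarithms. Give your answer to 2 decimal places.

Total N = 2+1+139+4+1+6+2+8 = 163, so the proportions are 0.0123, 0.0061, 0.8528, 0.0245, 0.0061, 0.0368, 0.0123, 0.0491 (working shown to 4 dp, full precision carried).
Each pᵢ ln pᵢ term: 0.0123×(-4.4006)=-0.0540, 0.0061×(-5.0938)=-0.0313, 0.8528×(-0.1593)=-0.1358, 0.0245×(-3.7075)=-0.0910, 0.0061×(-5.0938)=-0.0313, 0.0368×(-3.3020)=-0.1215, 0.0123×(-4.4006)=-0.0540, 0.0491×(-3.0143)=-0.1479.
Sum = -0.6668, so H' = 0.67.

0.67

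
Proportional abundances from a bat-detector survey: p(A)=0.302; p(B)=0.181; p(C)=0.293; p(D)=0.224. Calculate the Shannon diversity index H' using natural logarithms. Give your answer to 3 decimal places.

1.366

Each pᵢ ln pᵢ term (working shown to 5 dp, full precision carried): 0.302×(-1.19733)=-0.36159, 0.181×(-1.70926)=-0.30938, 0.293×(-1.22758)=-0.35968, 0.224×(-1.49611)=-0.33513.
Sum = -1.36578, so H' = 1.366.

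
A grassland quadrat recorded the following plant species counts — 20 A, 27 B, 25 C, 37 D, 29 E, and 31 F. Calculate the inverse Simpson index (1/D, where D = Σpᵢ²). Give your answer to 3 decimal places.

5.799

Total N = 20+27+25+37+29+31 = 169, so the proportions are 0.1183432, 0.1597633, 0.147929, 0.2189349, 0.1715976, 0.183432 (working shown to 7 dp, full precision carried).
D = 0.1183432² + 0.1597633² + 0.147929² + 0.2189349² + 0.1715976² + 0.183432² = 0.0140051 + 0.0255243 + 0.0218830 + 0.0479325 + 0.0294457 + 0.0336473 = 0.1724379.
So 1/D = 5.79919, i.e. 5.799 to 3 decimal places.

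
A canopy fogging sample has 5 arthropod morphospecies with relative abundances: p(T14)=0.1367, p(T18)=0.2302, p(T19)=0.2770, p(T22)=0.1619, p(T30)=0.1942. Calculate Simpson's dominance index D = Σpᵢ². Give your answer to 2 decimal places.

D = 0.1367² + 0.2302² + 0.277² + 0.1619² + 0.1942² = 0.0187 + 0.0530 + 0.0767 + 0.0262 + 0.0377 = 0.2123 (working shown to 4 dp, full precision carried).
To 2 decimal places, D = 0.21.

0.21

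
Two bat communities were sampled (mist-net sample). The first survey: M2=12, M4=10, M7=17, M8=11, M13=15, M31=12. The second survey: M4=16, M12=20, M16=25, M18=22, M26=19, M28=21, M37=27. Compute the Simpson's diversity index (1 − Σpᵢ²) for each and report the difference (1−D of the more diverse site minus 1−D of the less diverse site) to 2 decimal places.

The first survey: N=77, proportions 0.15584, 0.12987, 0.22078, 0.14286, 0.19481, 0.15584, giving 1−D = 0.82746 (working shown to 5 dp, full precision carried).
The second survey: N=150, proportions 0.10667, 0.13333, 0.16667, 0.14667, 0.12667, 0.14, 0.18, giving 1−D = 0.85351.
Difference = |0.82746 − 0.85351| = 0.02605, i.e. 0.03 to 2 decimal places.

0.03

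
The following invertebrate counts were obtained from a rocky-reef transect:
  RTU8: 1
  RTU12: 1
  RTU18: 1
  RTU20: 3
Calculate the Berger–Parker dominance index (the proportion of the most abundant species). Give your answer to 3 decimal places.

0.500

Total N = 1+1+1+3 = 6, so the proportions are 0.16667, 0.16667, 0.16667, 0.5 (working shown to 5 dp, full precision carried).
The largest proportion is 0.5, i.e. d = 0.500 to 3 decimal places.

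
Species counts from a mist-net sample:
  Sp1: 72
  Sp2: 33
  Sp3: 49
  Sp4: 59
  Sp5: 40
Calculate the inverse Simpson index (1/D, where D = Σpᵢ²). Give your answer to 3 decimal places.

Total N = 72+33+49+59+40 = 253, so the proportions are 0.284585, 0.1304348, 0.1936759, 0.2332016, 0.1581028 (working shown to 7 dp, full precision carried).
D = 0.284585² + 0.1304348² + 0.1936759² + 0.2332016² + 0.1581028² = 0.0809886 + 0.0170132 + 0.0375104 + 0.0543830 + 0.0249965 = 0.2148917.
So 1/D = 4.65351, i.e. 4.654 to 3 decimal places.

4.654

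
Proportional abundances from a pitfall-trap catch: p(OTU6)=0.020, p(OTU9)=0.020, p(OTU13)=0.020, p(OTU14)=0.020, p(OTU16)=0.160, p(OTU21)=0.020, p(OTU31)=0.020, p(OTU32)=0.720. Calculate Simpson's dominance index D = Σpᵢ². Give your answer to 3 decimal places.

0.546

D = 0.02² + 0.02² + 0.02² + 0.02² + 0.16² + 0.02² + 0.02² + 0.72² = 0.00040 + 0.00040 + 0.00040 + 0.00040 + 0.02560 + 0.00040 + 0.00040 + 0.51840 = 0.54640 (working shown to 5 dp, full precision carried).
To 3 decimal places, D = 0.546.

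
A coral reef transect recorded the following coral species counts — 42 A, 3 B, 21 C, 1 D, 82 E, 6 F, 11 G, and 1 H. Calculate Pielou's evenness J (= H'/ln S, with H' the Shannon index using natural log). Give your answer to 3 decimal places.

0.668

Total N = 42+3+21+1+82+6+11+1 = 167, so the proportions are 0.2515, 0.01796, 0.12575, 0.00599, 0.49102, 0.03593, 0.06587, 0.00599 (working shown to 5 dp, full precision carried).
H' = −Σ pᵢ ln pᵢ = −((-0.34715) + (-0.07220) + (-0.26074) + (-0.03065) + (-0.34925) + (-0.11951) + (-0.17917) + (-0.03065)) = 1.38930.
With S = 8 species, ln S = 2.07944, so J = 1.38930/2.07944 = 0.66811, i.e. 0.668 to 3 decimal places.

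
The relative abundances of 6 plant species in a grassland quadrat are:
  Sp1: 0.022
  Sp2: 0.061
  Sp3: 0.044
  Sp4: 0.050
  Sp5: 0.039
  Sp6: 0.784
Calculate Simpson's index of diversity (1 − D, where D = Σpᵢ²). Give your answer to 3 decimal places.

0.375

D = 0.022² + 0.061² + 0.044² + 0.05² + 0.039² + 0.784² = 0.00048 + 0.00372 + 0.00194 + 0.00250 + 0.00152 + 0.61466 = 0.62482 (working shown to 5 dp, full precision carried).
So 1 − D = 0.37518, i.e. 0.375 to 3 decimal places.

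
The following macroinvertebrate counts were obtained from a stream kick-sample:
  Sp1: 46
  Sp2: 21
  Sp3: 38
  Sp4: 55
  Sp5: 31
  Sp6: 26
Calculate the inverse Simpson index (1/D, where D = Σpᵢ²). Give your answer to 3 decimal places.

Total N = 46+21+38+55+31+26 = 217, so the proportions are 0.2119816, 0.0967742, 0.1751152, 0.2534562, 0.1428571, 0.1198157 (working shown to 7 dp, full precision carried).
D = 0.2119816² + 0.0967742² + 0.1751152² + 0.2534562² + 0.1428571² + 0.1198157² = 0.0449362 + 0.0093652 + 0.0306653 + 0.0642401 + 0.0204082 + 0.0143558 = 0.1839708.
So 1/D = 5.43565, i.e. 5.436 to 3 decimal places.

5.436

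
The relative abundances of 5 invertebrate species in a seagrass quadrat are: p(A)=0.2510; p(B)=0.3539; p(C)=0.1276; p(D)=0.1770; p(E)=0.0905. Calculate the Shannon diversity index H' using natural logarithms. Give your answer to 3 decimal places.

1.501

Each pᵢ ln pᵢ term (working shown to 5 dp, full precision carried): 0.251×(-1.38230)=-0.34696, 0.3539×(-1.03874)=-0.36761, 0.1276×(-2.05885)=-0.26271, 0.177×(-1.73161)=-0.30649, 0.0905×(-2.40241)=-0.21742.
Sum = -1.50119, so H' = 1.501.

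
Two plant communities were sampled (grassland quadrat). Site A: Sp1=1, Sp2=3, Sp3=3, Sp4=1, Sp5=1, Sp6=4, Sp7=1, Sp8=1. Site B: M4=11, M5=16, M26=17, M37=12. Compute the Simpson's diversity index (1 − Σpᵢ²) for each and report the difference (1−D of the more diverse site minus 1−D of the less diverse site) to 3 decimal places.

Site A: N=15, proportions 0.06667, 0.2, 0.2, 0.06667, 0.06667, 0.26667, 0.06667, 0.06667, giving 1−D = 0.82667 (working shown to 5 dp, full precision carried).
Site B: N=56, proportions 0.19643, 0.28571, 0.30357, 0.21429, giving 1−D = 0.74171.
Difference = |0.82667 − 0.74171| = 0.08496, i.e. 0.085 to 3 decimal places.

0.085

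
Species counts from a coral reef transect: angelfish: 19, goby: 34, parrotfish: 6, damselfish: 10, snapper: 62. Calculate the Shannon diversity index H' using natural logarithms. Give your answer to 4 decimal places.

Total N = 19+34+6+10+62 = 131, so the proportions are 0.145038, 0.259542, 0.045802, 0.076336, 0.473282 (working shown to 6 dp, full precision carried).
Each pᵢ ln pᵢ term: 0.145038×(-1.930758)=-0.280034, 0.259542×(-1.348837)=-0.350080, 0.045802×(-3.083438)=-0.141226, 0.076336×(-2.572612)=-0.196383, 0.473282×(-0.748063)=-0.354045.
Sum = -1.321767, so H' = 1.3218.

1.3218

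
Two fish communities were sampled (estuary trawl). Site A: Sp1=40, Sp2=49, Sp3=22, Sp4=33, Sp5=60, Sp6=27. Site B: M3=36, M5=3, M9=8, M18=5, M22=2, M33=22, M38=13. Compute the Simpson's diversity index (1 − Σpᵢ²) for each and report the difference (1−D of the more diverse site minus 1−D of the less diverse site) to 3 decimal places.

0.073

Site A: N=231, proportions 0.17316, 0.21212, 0.09524, 0.14286, 0.25974, 0.11688, giving 1−D = 0.81442 (working shown to 5 dp, full precision carried).
Site B: N=89, proportions 0.40449, 0.03371, 0.08989, 0.05618, 0.02247, 0.24719, 0.14607, giving 1−D = 0.74107.
Difference = |0.81442 − 0.74107| = 0.07335, i.e. 0.073 to 3 decimal places.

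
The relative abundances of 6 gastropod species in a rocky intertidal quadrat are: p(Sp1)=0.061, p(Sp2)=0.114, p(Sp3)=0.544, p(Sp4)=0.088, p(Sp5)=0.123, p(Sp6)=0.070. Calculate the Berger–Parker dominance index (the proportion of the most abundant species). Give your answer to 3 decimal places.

The largest proportion is 0.544, i.e. d = 0.544 to 3 decimal places.

0.544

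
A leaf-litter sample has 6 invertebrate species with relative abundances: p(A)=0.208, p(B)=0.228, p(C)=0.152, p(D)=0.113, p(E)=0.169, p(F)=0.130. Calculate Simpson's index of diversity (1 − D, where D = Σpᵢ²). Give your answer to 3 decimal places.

0.823

D = 0.208² + 0.228² + 0.152² + 0.113² + 0.169² + 0.13² = 0.04326 + 0.05198 + 0.02310 + 0.01277 + 0.02856 + 0.01690 = 0.17658 (working shown to 5 dp, full precision carried).
So 1 − D = 0.82342, i.e. 0.823 to 3 decimal places.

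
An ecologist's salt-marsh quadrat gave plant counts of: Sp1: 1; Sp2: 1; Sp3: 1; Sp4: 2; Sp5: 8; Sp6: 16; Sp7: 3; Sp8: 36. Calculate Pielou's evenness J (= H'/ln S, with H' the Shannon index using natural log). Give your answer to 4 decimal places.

Total N = 1+1+1+2+8+16+3+36 = 68, so the proportions are 0.014706, 0.014706, 0.014706, 0.029412, 0.117647, 0.235294, 0.044118, 0.529412 (working shown to 6 dp, full precision carried).
H' = −Σ pᵢ ln pᵢ = −((-0.062052) + (-0.062052) + (-0.062052) + (-0.103716) + (-0.251772) + (-0.340452) + (-0.137687) + (-0.336700)) = 1.356482.
With S = 8 species, ln S = 2.079442, so J = 1.356482/2.079442 = 0.652330, i.e. 0.6523 to 4 decimal places.

0.6523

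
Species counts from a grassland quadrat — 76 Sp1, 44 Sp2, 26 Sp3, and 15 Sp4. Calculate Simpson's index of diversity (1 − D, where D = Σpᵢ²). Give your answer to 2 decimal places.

0.67

Total N = 76+44+26+15 = 161, so the proportions are 0.472, 0.2733, 0.1615, 0.0932 (working shown to 4 dp, full precision carried).
D = 0.472² + 0.2733² + 0.1615² + 0.0932² = 0.2228 + 0.0747 + 0.0261 + 0.0087 = 0.3323.
So 1 − D = 0.6677, i.e. 0.67 to 2 decimal places.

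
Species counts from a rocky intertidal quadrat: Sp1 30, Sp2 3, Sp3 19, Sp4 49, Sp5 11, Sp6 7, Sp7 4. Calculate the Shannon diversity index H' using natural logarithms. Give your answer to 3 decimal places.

1.580

Total N = 30+3+19+49+11+7+4 = 123, so the proportions are 0.2439, 0.02439, 0.15447, 0.39837, 0.08943, 0.05691, 0.03252 (working shown to 5 dp, full precision carried).
Each pᵢ ln pᵢ term: 0.2439×(-1.41099)=-0.34414, 0.02439×(-3.71357)=-0.09057, 0.15447×(-1.86775)=-0.28851, 0.39837×(-0.92036)=-0.36665, 0.08943×(-2.41429)=-0.21591, 0.05691×(-2.86627)=-0.16312, 0.03252×(-3.42589)=-0.11141.
Sum = -1.58033, so H' = 1.580.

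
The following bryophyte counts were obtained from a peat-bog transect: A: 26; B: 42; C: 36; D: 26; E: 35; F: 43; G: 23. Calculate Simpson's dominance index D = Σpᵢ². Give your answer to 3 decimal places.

Total N = 26+42+36+26+35+43+23 = 231, so the proportions are 0.11255, 0.18182, 0.15584, 0.11255, 0.15152, 0.18615, 0.09957 (working shown to 5 dp, full precision carried).
D = 0.11255² + 0.18182² + 0.15584² + 0.11255² + 0.15152² + 0.18615² + 0.09957² = 0.01267 + 0.03306 + 0.02429 + 0.01267 + 0.02296 + 0.03465 + 0.00991 = 0.15020.
To 3 decimal places, D = 0.150.

0.150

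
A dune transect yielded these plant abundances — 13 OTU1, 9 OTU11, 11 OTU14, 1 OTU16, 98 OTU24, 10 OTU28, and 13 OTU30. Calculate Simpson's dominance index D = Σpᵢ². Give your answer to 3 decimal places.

0.426

Total N = 13+9+11+1+98+10+13 = 155, so the proportions are 0.08387, 0.05806, 0.07097, 0.00645, 0.63226, 0.06452, 0.08387 (working shown to 5 dp, full precision carried).
D = 0.08387² + 0.05806² + 0.07097² + 0.00645² + 0.63226² + 0.06452² + 0.08387² = 0.00703 + 0.00337 + 0.00504 + 0.00004 + 0.39975 + 0.00416 + 0.00703 = 0.42643.
To 3 decimal places, D = 0.426.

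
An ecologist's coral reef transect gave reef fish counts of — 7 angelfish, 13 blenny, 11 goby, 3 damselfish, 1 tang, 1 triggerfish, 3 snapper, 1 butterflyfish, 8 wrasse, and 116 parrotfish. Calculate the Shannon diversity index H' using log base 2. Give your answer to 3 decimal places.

Total N = 7+13+11+3+1+1+3+1+8+116 = 164, so the proportions are 0.04268, 0.07927, 0.06707, 0.01829, 0.0061, 0.0061, 0.01829, 0.0061, 0.04878, 0.70732 (working shown to 5 dp, full precision carried).
Each pᵢ log₂ pᵢ term: 0.04268×(-4.55020)=-0.19422, 0.07927×(-3.65711)=-0.28989, 0.06707×(-3.89812)=-0.26146, 0.01829×(-5.77259)=-0.10560, 0.0061×(-7.35755)=-0.04486, 0.0061×(-7.35755)=-0.04486, 0.01829×(-5.77259)=-0.10560, 0.0061×(-7.35755)=-0.04486, 0.04878×(-4.35755)=-0.21256, 0.70732×(-0.49957)=-0.35336.
Sum = -1.65727, so H' = 1.657.

1.657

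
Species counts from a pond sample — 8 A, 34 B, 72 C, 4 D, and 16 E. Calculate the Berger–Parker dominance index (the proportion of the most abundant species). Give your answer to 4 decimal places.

Total N = 8+34+72+4+16 = 134, so the proportions are 0.059701, 0.253731, 0.537313, 0.029851, 0.119403 (working shown to 6 dp, full precision carried).
The largest proportion is 0.537313, i.e. d = 0.5373 to 4 decimal places.

0.5373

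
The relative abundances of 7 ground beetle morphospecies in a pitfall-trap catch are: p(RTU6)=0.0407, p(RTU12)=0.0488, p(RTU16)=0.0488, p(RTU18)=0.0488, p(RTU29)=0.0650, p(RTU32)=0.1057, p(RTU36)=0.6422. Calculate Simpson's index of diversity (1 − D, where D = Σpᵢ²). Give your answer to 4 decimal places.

0.5634

D = 0.0407² + 0.0488² + 0.0488² + 0.0488² + 0.065² + 0.1057² + 0.6422² = 0.001656 + 0.002381 + 0.002381 + 0.002381 + 0.004225 + 0.011172 + 0.412421 = 0.436619 (working shown to 6 dp, full precision carried).
So 1 − D = 0.563381, i.e. 0.5634 to 4 decimal places.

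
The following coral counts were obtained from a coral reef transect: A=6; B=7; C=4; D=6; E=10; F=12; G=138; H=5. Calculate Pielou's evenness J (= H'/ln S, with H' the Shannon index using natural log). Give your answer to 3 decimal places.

0.519

Total N = 6+7+4+6+10+12+138+5 = 188, so the proportions are 0.03191, 0.03723, 0.02128, 0.03191, 0.05319, 0.06383, 0.73404, 0.0266 (working shown to 5 dp, full precision carried).
H' = −Σ pᵢ ln pᵢ = −((-0.10994) + (-0.12252) + (-0.08192) + (-0.10994) + (-0.15606) + (-0.17563) + (-0.22696) + (-0.09646)) = 1.07942.
With S = 8 species, ln S = 2.07944, so J = 1.07942/2.07944 = 0.51909, i.e. 0.519 to 3 decimal places.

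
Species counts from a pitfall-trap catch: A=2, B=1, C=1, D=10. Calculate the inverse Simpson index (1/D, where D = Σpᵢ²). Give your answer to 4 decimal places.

Total N = 2+1+1+10 = 14, so the proportions are 0.1428571, 0.0714286, 0.0714286, 0.7142857 (working shown to 7 dp, full precision carried).
D = 0.1428571² + 0.0714286² + 0.0714286² + 0.7142857² = 0.0204082 + 0.0051020 + 0.0051020 + 0.5102041 = 0.5408163.
So 1/D = 1.849057, i.e. 1.8491 to 4 decimal places.

1.8491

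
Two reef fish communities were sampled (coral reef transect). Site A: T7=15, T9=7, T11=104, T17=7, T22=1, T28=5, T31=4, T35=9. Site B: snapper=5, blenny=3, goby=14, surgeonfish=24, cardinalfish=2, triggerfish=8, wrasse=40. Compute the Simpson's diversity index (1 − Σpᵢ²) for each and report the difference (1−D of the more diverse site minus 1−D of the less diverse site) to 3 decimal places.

Site A: N=152, proportions 0.09868, 0.04605, 0.68421, 0.04605, 0.00658, 0.03289, 0.02632, 0.05921, giving 1−D = 0.51255 (working shown to 5 dp, full precision carried).
Site B: N=96, proportions 0.05208, 0.03125, 0.14583, 0.25, 0.02083, 0.08333, 0.41667, giving 1−D = 0.73155.
Difference = |0.51255 − 0.73155| = 0.21900, i.e. 0.219 to 3 decimal places.

0.219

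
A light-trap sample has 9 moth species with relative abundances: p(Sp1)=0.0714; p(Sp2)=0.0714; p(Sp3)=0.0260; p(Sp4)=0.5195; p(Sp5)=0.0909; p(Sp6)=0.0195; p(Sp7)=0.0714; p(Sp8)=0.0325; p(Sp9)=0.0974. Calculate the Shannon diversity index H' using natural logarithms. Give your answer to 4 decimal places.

Each pᵢ ln pᵢ term (working shown to 6 dp, full precision carried): 0.0714×(-2.639457)=-0.188457, 0.0714×(-2.639457)=-0.188457, 0.026×(-3.649659)=-0.094891, 0.5195×(-0.654888)=-0.340215, 0.0909×(-2.397995)=-0.217978, 0.0195×(-3.937341)=-0.076778, 0.0714×(-2.639457)=-0.188457, 0.0325×(-3.426515)=-0.111362, 0.0974×(-2.328929)=-0.226838.
Sum = -1.633433, so H' = 1.6334.

1.6334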